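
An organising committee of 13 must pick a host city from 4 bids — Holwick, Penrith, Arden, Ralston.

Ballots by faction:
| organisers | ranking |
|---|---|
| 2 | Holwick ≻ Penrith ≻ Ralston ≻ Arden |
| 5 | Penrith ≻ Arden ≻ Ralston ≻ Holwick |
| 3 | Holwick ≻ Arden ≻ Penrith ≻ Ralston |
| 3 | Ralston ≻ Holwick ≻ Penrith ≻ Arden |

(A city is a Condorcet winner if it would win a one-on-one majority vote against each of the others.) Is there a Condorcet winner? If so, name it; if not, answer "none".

Pairwise majorities:
Holwick vs Penrith: Holwick wins 8–5.
Holwick–Arden: Holwick 8–5.
Holwick vs Ralston: Ralston wins 8–5.
Penrith vs Arden: Penrith, 10–3.
Penrith vs Ralston: Penrith, 10–3.
Arden vs Ralston: Arden, 8–5.
Each city drops at least one matchup (Holwick loses to Ralston; Penrith loses to Holwick; Arden loses to Holwick; Ralston loses to Penrith); the cycle Holwick beats Penrith beats Ralston beats Holwick rules out a Condorcet winner.

none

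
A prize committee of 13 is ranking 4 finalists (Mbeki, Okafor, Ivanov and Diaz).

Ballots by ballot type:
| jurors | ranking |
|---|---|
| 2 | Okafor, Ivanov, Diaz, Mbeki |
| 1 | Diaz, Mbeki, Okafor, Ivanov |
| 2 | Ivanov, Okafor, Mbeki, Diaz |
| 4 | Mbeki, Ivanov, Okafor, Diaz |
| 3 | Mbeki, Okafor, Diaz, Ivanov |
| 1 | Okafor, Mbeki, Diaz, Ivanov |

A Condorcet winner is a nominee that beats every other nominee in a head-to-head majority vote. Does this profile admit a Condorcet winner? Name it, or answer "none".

Head-to-head results (13 jurors):
Mbeki vs Okafor: Mbeki is ranked higher on 1+4+3 = 8 ballots, Okafor on 5. Mbeki wins 8–5.
Mbeki vs Ivanov: Mbeki is ranked higher on 1+4+3+1 = 9 ballots, Ivanov on 4. Mbeki wins 9–4.
Mbeki–Diaz: Mbeki 10–3.
Okafor vs Ivanov: Okafor preferred on 2+1+3+1 = 7 ballots; Okafor wins 7–6.
Okafor vs Diaz: Okafor wins 12–1.
Ivanov vs Diaz: Ivanov is ranked higher on 2+2+4 = 8 ballots, Diaz on 5. Ivanov wins 8–5.
Only Mbeki has no losses; Mbeki is the Condorcet winner.

Mbeki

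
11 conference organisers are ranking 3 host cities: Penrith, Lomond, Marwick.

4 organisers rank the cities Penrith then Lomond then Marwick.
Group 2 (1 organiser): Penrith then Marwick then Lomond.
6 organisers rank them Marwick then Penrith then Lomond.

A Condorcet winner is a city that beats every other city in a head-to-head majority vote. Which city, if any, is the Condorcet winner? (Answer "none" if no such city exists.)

Head-to-head results (11 organisers):
Penrith vs Lomond: 4+1+6 = 11 for Penrith, 0 for Lomond — Penrith by 11–0.
Penrith vs Marwick: Penrith preferred on 4+1 = 5 ballots; Marwick wins 6–5.
Lomond vs Marwick: 4 to 7, Marwick.
Marwick beats each of Penrith, Lomond — Marwick is the Condorcet winner.

Marwick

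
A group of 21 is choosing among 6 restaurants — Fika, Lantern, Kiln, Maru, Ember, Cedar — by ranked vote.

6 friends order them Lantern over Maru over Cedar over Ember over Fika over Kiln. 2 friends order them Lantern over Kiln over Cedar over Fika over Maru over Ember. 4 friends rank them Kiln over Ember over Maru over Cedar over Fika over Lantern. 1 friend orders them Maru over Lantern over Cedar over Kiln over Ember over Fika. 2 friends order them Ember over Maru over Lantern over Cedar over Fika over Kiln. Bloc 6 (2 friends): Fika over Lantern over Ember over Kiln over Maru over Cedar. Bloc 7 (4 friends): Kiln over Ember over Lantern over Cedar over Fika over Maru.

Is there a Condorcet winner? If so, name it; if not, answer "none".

Head-to-head results (21 friends):
Fika vs Lantern: Lantern wins 15–6.
Fika vs Kiln: Kiln, 11–10.
Fika vs Maru: Fika preferred on 2+2+4 = 8 ballots; Maru wins 13–8.
Fika vs Ember: Ember wins 17–4.
Fika vs Cedar: Cedar, 19–2.
Lantern–Kiln: Lantern 13–8.
Lantern vs Maru: Lantern is ranked higher on 6+2+2+4 = 14 ballots, Maru on 7. Lantern wins 14–7.
Lantern vs Ember: Lantern, 11–10.
Lantern vs Cedar: Lantern wins 17–4.
Kiln vs Maru: Kiln wins 12–9.
Kiln vs Ember: Kiln, 11–10.
Kiln vs Cedar: Kiln, 12–9.
Maru vs Ember: Ember wins 12–9.
Maru vs Cedar: Maru preferred on 6+4+1+2+2 = 15 ballots; Maru wins 15–6.
Ember vs Cedar: 12 to 9, Ember.
Lantern defeats every rival head-to-head and is the Condorcet winner.

Lantern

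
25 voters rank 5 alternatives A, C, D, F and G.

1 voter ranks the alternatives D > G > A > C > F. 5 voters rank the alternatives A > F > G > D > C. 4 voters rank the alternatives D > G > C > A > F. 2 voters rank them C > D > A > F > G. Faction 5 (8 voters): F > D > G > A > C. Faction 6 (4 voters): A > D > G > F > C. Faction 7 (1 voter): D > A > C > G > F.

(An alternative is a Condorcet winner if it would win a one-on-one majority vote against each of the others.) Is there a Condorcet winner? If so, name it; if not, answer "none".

none

Pairwise majorities:
A vs C: 1+5+8+4+1 = 19 for A, 6 for C — A by 19–6.
A vs D: D, 16–9.
A–F: A 17–8.
A vs G: 12 to 13, G.
C–D: D 23–2.
C–F: F 17–8.
C vs G: C is ranked higher on 2+1 = 3 ballots, G on 22. G wins 22–3.
D–F: F 13–12.
D–G: D 20–5.
F–G: F 15–10.
Every alternative loses at least once (A loses to D; C loses to A; D loses to F; F loses to A; G loses to D). The majority relation contains the cycle A > F > D > A, so there is no Condorcet winner.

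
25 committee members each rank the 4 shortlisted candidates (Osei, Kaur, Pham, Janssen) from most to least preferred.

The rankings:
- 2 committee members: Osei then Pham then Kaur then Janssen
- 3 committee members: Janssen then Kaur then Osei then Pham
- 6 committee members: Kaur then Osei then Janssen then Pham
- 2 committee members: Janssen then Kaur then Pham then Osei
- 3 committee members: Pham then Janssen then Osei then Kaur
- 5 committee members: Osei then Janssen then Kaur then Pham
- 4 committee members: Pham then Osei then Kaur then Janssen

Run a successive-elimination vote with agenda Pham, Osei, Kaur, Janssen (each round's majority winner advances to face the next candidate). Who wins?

Round 1: Pham vs Osei — 9–16, Osei advances.
Round 2: Osei vs Kaur — 14–11, Osei advances.
Round 3: Osei vs Janssen — 17–8, Osei advances.
The agenda winner is Osei.

Osei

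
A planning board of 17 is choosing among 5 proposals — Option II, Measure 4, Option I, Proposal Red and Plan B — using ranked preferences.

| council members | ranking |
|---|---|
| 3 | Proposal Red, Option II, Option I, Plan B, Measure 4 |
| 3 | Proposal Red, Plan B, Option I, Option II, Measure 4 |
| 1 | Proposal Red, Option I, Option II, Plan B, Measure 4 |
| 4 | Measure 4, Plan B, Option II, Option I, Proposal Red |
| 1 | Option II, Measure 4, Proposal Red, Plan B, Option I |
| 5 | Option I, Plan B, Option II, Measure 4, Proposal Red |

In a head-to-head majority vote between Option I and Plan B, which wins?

Ballots ranking Option I above Plan B: 3 + 1 + 5 = 9.
Ballots ranking Plan B above Option I: 17 − 9 = 8.
Option I wins the head-to-head 9–8.

Option I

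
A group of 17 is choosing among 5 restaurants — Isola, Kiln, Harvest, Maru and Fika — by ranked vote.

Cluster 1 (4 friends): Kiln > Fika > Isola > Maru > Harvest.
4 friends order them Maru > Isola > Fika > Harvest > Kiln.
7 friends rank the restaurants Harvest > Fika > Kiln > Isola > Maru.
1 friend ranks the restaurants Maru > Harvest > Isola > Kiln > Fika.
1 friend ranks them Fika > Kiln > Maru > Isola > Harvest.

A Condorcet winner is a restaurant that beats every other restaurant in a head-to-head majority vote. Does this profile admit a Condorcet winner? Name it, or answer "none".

Check each pair by majority over 17 ballots:
Isola vs Kiln: Isola is ranked higher on 4+1 = 5 ballots, Kiln on 12. Kiln wins 12–5.
Isola vs Harvest: Isola is ranked higher on 4+4+1 = 9 ballots, Harvest on 8. Isola wins 9–8.
Isola vs Maru: 11 to 6, Isola.
Isola vs Fika: Fika wins 12–5.
Kiln vs Harvest: 5 to 12, Harvest.
Kiln–Maru: Kiln 12–5.
Kiln vs Fika: Kiln preferred on 4+1 = 5 ballots; Fika wins 12–5.
Harvest vs Maru: Harvest is ranked higher on 7 ballots, Maru on 10. Maru wins 10–7.
Harvest vs Fika: Harvest preferred on 7+1 = 8 ballots; Fika wins 9–8.
Maru–Fika: Fika 12–5.
Fika defeats every rival head-to-head and is the Condorcet winner.

Fika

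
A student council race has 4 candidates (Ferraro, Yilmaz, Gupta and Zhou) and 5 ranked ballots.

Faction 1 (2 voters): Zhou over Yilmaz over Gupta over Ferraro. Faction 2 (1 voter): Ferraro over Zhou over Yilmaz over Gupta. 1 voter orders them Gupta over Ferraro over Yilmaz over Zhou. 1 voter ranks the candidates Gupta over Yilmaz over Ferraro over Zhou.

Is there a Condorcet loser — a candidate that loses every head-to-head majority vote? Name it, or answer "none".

none

Head-to-head results (5 voters):
Ferraro vs Yilmaz: Ferraro preferred on 1+1 = 2 ballots; Yilmaz wins 3–2.
Ferraro vs Gupta: Ferraro preferred on 1 ballot; Gupta wins 4–1.
Ferraro vs Zhou: Ferraro preferred on 1+1+1 = 3 ballots; Ferraro wins 3–2.
Yilmaz vs Gupta: Yilmaz, 3–2.
Yilmaz vs Zhou: Yilmaz is ranked higher on 1+1 = 2 ballots, Zhou on 3. Zhou wins 3–2.
Gupta vs Zhou: Zhou wins 3–2.
Each candidate has at least one pairwise win (Ferraro beats Zhou; Yilmaz beats Ferraro; Gupta beats Ferraro; Zhou beats Yilmaz) — no Condorcet loser.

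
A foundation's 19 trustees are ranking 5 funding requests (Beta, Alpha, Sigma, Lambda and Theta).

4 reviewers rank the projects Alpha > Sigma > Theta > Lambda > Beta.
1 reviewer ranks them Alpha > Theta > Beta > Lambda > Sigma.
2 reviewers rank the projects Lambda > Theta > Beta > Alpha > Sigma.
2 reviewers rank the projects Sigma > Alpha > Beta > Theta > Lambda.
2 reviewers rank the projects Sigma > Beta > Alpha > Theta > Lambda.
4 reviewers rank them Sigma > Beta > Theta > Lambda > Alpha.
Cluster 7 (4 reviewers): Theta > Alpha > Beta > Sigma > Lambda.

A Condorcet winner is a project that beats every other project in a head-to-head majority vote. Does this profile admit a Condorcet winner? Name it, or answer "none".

none

Head-to-head results (19 reviewers):
Beta vs Alpha: Alpha, 11–8.
Beta–Sigma: Sigma 12–7.
Beta vs Lambda: Beta, 13–6.
Beta vs Theta: Beta preferred on 2+2+4 = 8 ballots; Theta wins 11–8.
Alpha vs Sigma: Alpha is ranked higher on 4+1+2+4 = 11 ballots, Sigma on 8. Alpha wins 11–8.
Alpha vs Lambda: 4+1+2+2+4 = 13 for Alpha, 6 for Lambda — Alpha by 13–6.
Alpha vs Theta: Alpha is ranked higher on 4+1+2+2 = 9 ballots, Theta on 10. Theta wins 10–9.
Sigma vs Lambda: Sigma wins 16–3.
Sigma vs Theta: Sigma is ranked higher on 4+2+2+4 = 12 ballots, Theta on 7. Sigma wins 12–7.
Lambda vs Theta: Theta wins 17–2.
No project is unbeaten: Beta loses to Alpha; Alpha loses to Theta; Sigma loses to Alpha; Lambda loses to Beta; Theta loses to Sigma. In particular Alpha → Sigma → Theta → Alpha is a majority cycle — no Condorcet winner exists.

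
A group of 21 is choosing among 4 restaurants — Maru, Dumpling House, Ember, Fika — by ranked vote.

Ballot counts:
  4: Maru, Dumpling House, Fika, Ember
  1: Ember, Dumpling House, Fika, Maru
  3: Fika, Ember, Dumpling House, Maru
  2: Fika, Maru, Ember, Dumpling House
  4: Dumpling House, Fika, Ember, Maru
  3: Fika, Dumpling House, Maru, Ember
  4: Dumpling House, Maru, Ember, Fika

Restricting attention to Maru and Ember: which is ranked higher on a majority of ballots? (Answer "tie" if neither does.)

Ballots ranking Maru above Ember: 4 + 2 + 3 + 4 = 13.
Ballots ranking Ember above Maru: 21 − 13 = 8.
Maru wins the head-to-head 13–8.

Maru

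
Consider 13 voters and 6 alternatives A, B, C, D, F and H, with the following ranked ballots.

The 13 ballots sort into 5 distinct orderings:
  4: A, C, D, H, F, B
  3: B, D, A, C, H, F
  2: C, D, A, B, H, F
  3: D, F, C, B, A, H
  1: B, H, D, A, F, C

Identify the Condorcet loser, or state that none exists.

Head-to-head results (13 voters):
A vs B: A is ranked higher on 4+2 = 6 ballots, B on 7. B wins 7–6.
A vs C: A wins 8–5.
A vs D: D wins 9–4.
A vs F: 10 to 3, A.
A–H: A 12–1.
B vs C: B is ranked higher on 3+1 = 4 ballots, C on 9. C wins 9–4.
B vs D: B preferred on 3+1 = 4 ballots; D wins 9–4.
B vs F: F wins 7–6.
B–H: B 9–4.
C–D: D 7–6.
C vs F: 4+3+2 = 9 for C, 4 for F — C by 9–4.
C vs H: C, 12–1.
D–F: D 13–0.
D vs H: 12 to 1, D.
F vs H: H, 10–3.
Each alternative has at least one pairwise win (A beats C; B beats A; C beats B; D beats A; F beats B; H beats F) — no Condorcet loser.

none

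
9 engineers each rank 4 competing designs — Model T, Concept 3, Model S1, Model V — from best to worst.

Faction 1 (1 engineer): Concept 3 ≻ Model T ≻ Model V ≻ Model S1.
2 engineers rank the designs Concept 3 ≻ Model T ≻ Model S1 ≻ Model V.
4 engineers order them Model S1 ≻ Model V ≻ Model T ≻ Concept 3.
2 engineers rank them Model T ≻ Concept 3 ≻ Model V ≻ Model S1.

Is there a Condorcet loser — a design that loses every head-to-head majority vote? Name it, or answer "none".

Head-to-head results (9 engineers):
Model T vs Concept 3: 4+2 = 6 for Model T, 3 for Concept 3 — Model T by 6–3.
Model T–Model S1: Model T 5–4.
Model T vs Model V: 1+2+2 = 5 for Model T, 4 for Model V — Model T by 5–4.
Concept 3 vs Model S1: Concept 3 wins 5–4.
Concept 3 vs Model V: Concept 3, 5–4.
Model S1 vs Model V: Model S1 wins 6–3.
Model V is beaten in every head-to-head and is the Condorcet loser.

Model V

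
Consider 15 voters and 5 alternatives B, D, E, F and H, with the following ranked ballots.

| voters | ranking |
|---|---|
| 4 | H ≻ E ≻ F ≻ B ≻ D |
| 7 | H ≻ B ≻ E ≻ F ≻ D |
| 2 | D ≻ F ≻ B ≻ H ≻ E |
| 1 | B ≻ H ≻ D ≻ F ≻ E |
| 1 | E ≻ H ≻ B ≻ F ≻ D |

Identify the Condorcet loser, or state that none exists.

Head-to-head results (15 voters):
B vs D: B wins 13–2.
B vs E: 10 to 5, B.
B vs F: B is ranked higher on 7+1+1 = 9 ballots, F on 6. B wins 9–6.
B vs H: 3 to 12, H.
D vs E: D preferred on 2+1 = 3 ballots; E wins 12–3.
D vs F: D is ranked higher on 2+1 = 3 ballots, F on 12. F wins 12–3.
D vs H: H, 13–2.
E vs F: E, 12–3.
E–H: H 14–1.
F vs H: 2 for F, 13 for H — H by 13–2.
D is beaten in every head-to-head and is the Condorcet loser.

D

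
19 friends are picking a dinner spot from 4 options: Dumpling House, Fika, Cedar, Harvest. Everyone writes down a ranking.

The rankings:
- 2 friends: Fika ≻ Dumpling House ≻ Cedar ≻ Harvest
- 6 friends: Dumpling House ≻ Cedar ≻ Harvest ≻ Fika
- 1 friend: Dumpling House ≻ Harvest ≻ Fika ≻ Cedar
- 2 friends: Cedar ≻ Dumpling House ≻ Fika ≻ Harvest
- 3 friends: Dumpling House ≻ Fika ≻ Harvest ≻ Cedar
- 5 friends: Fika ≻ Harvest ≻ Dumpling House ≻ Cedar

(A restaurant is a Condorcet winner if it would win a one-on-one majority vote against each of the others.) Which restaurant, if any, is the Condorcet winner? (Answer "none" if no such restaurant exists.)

Check each pair by majority over 19 ballots:
Dumpling House vs Fika: Dumpling House, 12–7.
Dumpling House vs Cedar: Dumpling House, 17–2.
Dumpling House–Harvest: Dumpling House 14–5.
Fika–Cedar: Fika 11–8.
Fika vs Harvest: Fika, 12–7.
Cedar–Harvest: Cedar 10–9.
Only Dumpling House has no losses; Dumpling House is the Condorcet winner.

Dumpling House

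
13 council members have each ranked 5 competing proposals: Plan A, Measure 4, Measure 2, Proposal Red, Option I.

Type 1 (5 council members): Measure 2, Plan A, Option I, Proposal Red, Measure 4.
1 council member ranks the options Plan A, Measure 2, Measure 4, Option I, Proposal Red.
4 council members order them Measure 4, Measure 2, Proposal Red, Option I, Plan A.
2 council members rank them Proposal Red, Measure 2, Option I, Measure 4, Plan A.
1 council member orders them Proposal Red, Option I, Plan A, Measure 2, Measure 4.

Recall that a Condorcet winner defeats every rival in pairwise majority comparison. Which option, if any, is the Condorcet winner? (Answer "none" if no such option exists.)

Check each pair by majority over 13 ballots:
Plan A vs Measure 4: 7 to 6, Plan A.
Plan A vs Measure 2: 2 to 11, Measure 2.
Plan A vs Proposal Red: 5+1 = 6 for Plan A, 7 for Proposal Red — Proposal Red by 7–6.
Plan A vs Option I: Plan A is ranked higher on 5+1 = 6 ballots, Option I on 7. Option I wins 7–6.
Measure 4 vs Measure 2: 4 for Measure 4, 9 for Measure 2 — Measure 2 by 9–4.
Measure 4 vs Proposal Red: 5 to 8, Proposal Red.
Measure 4 vs Option I: Measure 4 is ranked higher on 1+4 = 5 ballots, Option I on 8. Option I wins 8–5.
Measure 2 vs Proposal Red: 10 to 3, Measure 2.
Measure 2 vs Option I: Measure 2 preferred on 5+1+4+2 = 12 ballots; Measure 2 wins 12–1.
Proposal Red vs Option I: 4+2+1 = 7 for Proposal Red, 6 for Option I — Proposal Red by 7–6.
Measure 2 defeats every rival head-to-head and is the Condorcet winner.

Measure 2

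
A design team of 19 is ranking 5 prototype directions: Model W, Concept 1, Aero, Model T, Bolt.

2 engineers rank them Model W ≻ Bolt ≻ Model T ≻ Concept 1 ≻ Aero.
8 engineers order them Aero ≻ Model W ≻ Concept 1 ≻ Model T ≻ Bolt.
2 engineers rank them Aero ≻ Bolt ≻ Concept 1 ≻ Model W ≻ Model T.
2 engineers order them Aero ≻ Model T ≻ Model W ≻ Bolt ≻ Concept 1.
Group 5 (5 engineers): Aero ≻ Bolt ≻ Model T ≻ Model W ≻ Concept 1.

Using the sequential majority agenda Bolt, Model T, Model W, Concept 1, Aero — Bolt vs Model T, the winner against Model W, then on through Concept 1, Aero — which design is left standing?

Round 1: Bolt vs Model T — 9–10, Model T advances.
Round 2: Model T vs Model W — 7–12, Model W advances.
Round 3: Model W vs Concept 1 — 17–2, Model W advances.
Round 4: Model W vs Aero — 2–17, Aero advances.
The agenda winner is Aero.

Aero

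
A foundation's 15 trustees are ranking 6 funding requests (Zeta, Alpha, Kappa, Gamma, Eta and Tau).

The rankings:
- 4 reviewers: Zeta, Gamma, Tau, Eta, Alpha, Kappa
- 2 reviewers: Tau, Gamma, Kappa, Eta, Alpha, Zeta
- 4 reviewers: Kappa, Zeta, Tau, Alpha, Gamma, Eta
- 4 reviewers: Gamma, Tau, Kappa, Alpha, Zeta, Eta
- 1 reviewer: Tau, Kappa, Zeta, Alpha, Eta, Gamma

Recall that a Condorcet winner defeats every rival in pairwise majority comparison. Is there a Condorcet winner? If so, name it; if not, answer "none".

none

Check each pair by majority over 15 ballots:
Zeta vs Alpha: Zeta wins 9–6.
Zeta vs Kappa: Kappa, 11–4.
Zeta vs Gamma: 4+4+1 = 9 for Zeta, 6 for Gamma — Zeta by 9–6.
Zeta vs Eta: Zeta preferred on 4+4+4+1 = 13 ballots; Zeta wins 13–2.
Zeta vs Tau: Zeta wins 8–7.
Alpha vs Kappa: Kappa wins 11–4.
Alpha vs Gamma: 4+1 = 5 for Alpha, 10 for Gamma — Gamma by 10–5.
Alpha vs Eta: Alpha preferred on 4+4+1 = 9 ballots; Alpha wins 9–6.
Alpha–Tau: Tau 15–0.
Kappa vs Gamma: Kappa is ranked higher on 4+1 = 5 ballots, Gamma on 10. Gamma wins 10–5.
Kappa–Eta: Kappa 11–4.
Kappa vs Tau: Tau wins 11–4.
Gamma vs Eta: Gamma, 14–1.
Gamma vs Tau: Gamma is ranked higher on 4+4 = 8 ballots, Tau on 7. Gamma wins 8–7.
Eta vs Tau: Eta is ranked higher on 0 ballots, Tau on 15. Tau wins 15–0.
No project is unbeaten: Zeta loses to Kappa; Alpha loses to Zeta; Kappa loses to Gamma; Gamma loses to Zeta; Eta loses to Zeta; Tau loses to Zeta. In particular Zeta beats Gamma beats Kappa beats Zeta is a majority cycle — no Condorcet winner exists.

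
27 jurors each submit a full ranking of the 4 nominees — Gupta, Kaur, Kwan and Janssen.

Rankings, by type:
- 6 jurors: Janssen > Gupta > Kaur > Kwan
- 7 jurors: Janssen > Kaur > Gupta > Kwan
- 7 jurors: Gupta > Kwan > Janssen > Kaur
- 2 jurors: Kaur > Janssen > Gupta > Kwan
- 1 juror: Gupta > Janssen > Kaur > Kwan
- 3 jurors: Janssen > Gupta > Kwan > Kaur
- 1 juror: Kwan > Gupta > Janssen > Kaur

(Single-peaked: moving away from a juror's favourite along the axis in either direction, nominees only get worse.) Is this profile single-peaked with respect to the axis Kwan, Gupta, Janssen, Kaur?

yes

Axis positions: Kwan=1, Gupta=2, Janssen=3, Kaur=4.
Type 1 (peak Janssen at position 3): ranking walks positions 3-2-4-1, expanding outward from the peak — single-peaked.
Type 2 (peak Janssen at position 3): ranking walks positions 3-4-2-1, expanding outward from the peak — single-peaked.
Type 3 (peak Gupta at position 2): ranking walks positions 2-1-3-4, expanding outward from the peak — single-peaked.
Type 4 (peak Kaur at position 4): ranking walks positions 4-3-2-1, expanding outward from the peak — single-peaked.
Type 5 (peak Gupta at position 2): ranking walks positions 2-3-4-1, expanding outward from the peak — single-peaked.
Type 6 (peak Janssen at position 3): ranking walks positions 3-2-1-4, expanding outward from the peak — single-peaked.
Type 7 (peak Kwan at position 1): ranking walks positions 1-2-3-4, expanding outward from the peak — single-peaked.
Every ranking is single-peaked on this axis.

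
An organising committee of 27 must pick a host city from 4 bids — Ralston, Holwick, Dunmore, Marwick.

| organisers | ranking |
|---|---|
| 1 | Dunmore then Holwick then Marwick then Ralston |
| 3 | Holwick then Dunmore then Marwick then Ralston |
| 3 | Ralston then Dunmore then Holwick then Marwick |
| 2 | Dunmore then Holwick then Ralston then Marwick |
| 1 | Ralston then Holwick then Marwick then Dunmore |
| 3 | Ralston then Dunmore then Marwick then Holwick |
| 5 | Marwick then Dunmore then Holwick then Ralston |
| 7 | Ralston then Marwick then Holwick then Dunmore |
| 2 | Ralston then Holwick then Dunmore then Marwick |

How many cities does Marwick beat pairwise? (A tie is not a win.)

1

Marwick against each rival (27 organisers):
Marwick vs Ralston: Ralston wins 18–9.
Marwick vs Holwick: 15 to 12, Marwick.
Marwick vs Dunmore: Dunmore, 14–13.
Marwick beats Holwick; loses to Ralston, Dunmore — 1 pairwise win.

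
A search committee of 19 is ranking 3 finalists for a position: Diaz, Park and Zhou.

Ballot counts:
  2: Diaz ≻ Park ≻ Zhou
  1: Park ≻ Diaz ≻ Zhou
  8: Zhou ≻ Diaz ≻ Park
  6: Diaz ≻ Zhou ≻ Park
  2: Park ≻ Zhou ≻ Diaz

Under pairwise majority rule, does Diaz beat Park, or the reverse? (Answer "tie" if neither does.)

Ballots ranking Diaz above Park: 2 + 8 + 6 = 16.
Ballots ranking Park above Diaz: 19 − 16 = 3.
Diaz wins the head-to-head 16–3.

Diaz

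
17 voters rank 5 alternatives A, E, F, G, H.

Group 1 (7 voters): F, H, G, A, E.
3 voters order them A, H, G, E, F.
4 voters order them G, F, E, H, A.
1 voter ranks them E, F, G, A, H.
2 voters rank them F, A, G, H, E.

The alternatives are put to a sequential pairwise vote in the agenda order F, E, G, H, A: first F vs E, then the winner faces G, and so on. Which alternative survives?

Round 1: F vs E — 13–4, F advances.
Round 2: F vs G — 10–7, F advances.
Round 3: F vs H — 14–3, F advances.
Round 4: F vs A — 14–3, F advances.
F survives the agenda.

F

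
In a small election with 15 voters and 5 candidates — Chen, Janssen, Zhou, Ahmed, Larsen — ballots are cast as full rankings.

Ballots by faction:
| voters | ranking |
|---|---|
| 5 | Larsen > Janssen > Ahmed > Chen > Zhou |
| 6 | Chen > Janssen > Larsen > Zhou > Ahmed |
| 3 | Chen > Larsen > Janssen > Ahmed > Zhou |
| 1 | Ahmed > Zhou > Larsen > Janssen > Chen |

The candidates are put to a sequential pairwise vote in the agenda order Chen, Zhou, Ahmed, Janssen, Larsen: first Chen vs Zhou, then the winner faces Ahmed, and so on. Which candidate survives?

Chen

Round 1: Chen vs Zhou — 14–1, Chen advances.
Round 2: Chen vs Ahmed — 9–6, Chen advances.
Round 3: Chen vs Janssen — 9–6, Chen advances.
Round 4: Chen vs Larsen — 9–6, Chen advances.
Chen survives the agenda.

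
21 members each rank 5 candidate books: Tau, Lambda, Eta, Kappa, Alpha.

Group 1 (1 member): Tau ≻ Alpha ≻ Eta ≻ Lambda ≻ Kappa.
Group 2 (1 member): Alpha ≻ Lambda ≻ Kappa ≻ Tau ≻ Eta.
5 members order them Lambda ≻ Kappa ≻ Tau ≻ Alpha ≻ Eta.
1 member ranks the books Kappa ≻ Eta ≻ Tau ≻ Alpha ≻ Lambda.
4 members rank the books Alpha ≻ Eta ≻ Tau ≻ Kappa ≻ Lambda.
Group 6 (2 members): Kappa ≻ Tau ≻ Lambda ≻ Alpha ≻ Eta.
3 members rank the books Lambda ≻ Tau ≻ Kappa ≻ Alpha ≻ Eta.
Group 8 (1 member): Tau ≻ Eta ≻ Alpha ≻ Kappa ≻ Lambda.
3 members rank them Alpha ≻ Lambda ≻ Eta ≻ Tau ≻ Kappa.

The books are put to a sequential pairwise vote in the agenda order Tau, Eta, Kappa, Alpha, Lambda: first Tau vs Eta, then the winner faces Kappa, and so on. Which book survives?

Round 1: Tau vs Eta — 13–8, Tau advances.
Round 2: Tau vs Kappa — 12–9, Tau advances.
Round 3: Tau vs Alpha — 13–8, Tau advances.
Round 4: Tau vs Lambda — 9–12, Lambda advances.
Lambda survives the agenda.

Lambda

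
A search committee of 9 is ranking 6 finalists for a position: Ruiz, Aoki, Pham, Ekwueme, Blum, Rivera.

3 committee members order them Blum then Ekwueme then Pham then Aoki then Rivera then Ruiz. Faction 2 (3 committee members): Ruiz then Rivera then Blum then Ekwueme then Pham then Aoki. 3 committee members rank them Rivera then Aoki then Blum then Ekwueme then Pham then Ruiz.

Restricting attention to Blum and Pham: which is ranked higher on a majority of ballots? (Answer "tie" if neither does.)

Ballots ranking Blum above Pham: 3 + 3 + 3 = 9.
Ballots ranking Pham above Blum: 9 − 9 = 0.
Blum wins the head-to-head 9–0.

Blum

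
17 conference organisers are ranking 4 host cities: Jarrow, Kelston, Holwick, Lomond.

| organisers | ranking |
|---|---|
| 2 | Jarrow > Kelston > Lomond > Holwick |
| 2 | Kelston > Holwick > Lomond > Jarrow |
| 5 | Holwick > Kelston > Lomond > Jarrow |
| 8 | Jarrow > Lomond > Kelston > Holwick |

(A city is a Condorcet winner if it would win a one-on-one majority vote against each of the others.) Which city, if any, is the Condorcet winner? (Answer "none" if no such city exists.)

Head-to-head results (17 organisers):
Jarrow vs Kelston: Jarrow is ranked higher on 2+8 = 10 ballots, Kelston on 7. Jarrow wins 10–7.
Jarrow vs Holwick: 2+8 = 10 for Jarrow, 7 for Holwick — Jarrow by 10–7.
Jarrow vs Lomond: Jarrow is ranked higher on 2+8 = 10 ballots, Lomond on 7. Jarrow wins 10–7.
Kelston vs Holwick: 12 to 5, Kelston.
Kelston vs Lomond: Kelston is ranked higher on 2+2+5 = 9 ballots, Lomond on 8. Kelston wins 9–8.
Holwick vs Lomond: 2+5 = 7 for Holwick, 10 for Lomond — Lomond by 10–7.
Jarrow wins every pairwise contest, so Jarrow is the Condorcet winner.

Jarrow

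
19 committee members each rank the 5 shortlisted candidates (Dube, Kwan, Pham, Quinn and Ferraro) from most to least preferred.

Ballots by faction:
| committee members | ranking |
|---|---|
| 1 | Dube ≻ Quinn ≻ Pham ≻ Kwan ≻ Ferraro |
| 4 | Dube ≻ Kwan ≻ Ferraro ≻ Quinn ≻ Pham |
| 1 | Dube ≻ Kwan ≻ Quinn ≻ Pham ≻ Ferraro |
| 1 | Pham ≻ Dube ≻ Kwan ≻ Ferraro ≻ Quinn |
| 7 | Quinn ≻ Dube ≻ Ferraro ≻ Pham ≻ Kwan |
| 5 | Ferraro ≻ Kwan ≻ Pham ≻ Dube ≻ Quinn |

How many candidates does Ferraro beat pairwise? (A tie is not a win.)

Ferraro against each rival (19 committee members):
Ferraro–Dube: Dube 14–5.
Ferraro vs Kwan: Ferraro wins 12–7.
Ferraro vs Pham: Ferraro wins 16–3.
Ferraro vs Quinn: 4+1+5 = 10 for Ferraro, 9 for Quinn — Ferraro by 10–9.
Ferraro beats Kwan, Pham, Quinn; loses to Dube — 3 pairwise wins.

3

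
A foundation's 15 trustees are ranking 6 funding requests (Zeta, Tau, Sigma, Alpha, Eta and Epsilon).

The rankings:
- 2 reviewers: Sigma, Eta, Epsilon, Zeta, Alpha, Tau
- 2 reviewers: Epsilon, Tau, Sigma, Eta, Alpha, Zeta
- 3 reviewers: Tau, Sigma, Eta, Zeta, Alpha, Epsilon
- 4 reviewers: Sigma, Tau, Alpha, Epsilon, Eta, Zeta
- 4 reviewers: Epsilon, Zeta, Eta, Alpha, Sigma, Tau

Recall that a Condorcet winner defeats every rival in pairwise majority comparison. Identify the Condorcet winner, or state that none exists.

Check each pair by majority over 15 ballots:
Zeta vs Tau: Tau, 9–6.
Zeta vs Sigma: Sigma, 11–4.
Zeta–Alpha: Zeta 9–6.
Zeta vs Eta: Zeta is ranked higher on 4 ballots, Eta on 11. Eta wins 11–4.
Zeta–Epsilon: Epsilon 12–3.
Tau vs Sigma: Sigma, 10–5.
Tau vs Alpha: Tau wins 9–6.
Tau vs Eta: 2+3+4 = 9 for Tau, 6 for Eta — Tau by 9–6.
Tau vs Epsilon: Epsilon wins 8–7.
Sigma vs Alpha: Sigma, 11–4.
Sigma vs Eta: 2+2+3+4 = 11 for Sigma, 4 for Eta — Sigma by 11–4.
Sigma vs Epsilon: Sigma wins 9–6.
Alpha vs Eta: Alpha preferred on 4 ballots; Eta wins 11–4.
Alpha vs Epsilon: Alpha is ranked higher on 3+4 = 7 ballots, Epsilon on 8. Epsilon wins 8–7.
Eta vs Epsilon: Eta preferred on 2+3 = 5 ballots; Epsilon wins 10–5.
Sigma wins every pairwise contest, so Sigma is the Condorcet winner.

Sigma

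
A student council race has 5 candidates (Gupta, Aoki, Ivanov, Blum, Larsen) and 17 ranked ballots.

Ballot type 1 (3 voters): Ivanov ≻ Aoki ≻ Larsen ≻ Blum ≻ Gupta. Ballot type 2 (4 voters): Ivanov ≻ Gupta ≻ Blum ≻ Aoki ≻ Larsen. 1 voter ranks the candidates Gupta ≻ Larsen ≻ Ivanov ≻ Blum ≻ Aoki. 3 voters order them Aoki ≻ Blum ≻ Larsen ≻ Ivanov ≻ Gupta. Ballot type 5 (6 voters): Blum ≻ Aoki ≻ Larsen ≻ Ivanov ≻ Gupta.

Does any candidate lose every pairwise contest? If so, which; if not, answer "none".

Gupta

Head-to-head results (17 voters):
Gupta vs Aoki: Aoki wins 12–5.
Gupta vs Ivanov: Ivanov, 16–1.
Gupta vs Blum: Blum, 12–5.
Gupta vs Larsen: 4+1 = 5 for Gupta, 12 for Larsen — Larsen by 12–5.
Aoki vs Ivanov: Aoki wins 9–8.
Aoki vs Blum: 3+3 = 6 for Aoki, 11 for Blum — Blum by 11–6.
Aoki vs Larsen: 16 to 1, Aoki.
Ivanov vs Blum: Blum, 9–8.
Ivanov vs Larsen: Ivanov preferred on 3+4 = 7 ballots; Larsen wins 10–7.
Blum vs Larsen: Blum preferred on 4+3+6 = 13 ballots; Blum wins 13–4.
Gupta loses to every other candidate — it is the Condorcet loser.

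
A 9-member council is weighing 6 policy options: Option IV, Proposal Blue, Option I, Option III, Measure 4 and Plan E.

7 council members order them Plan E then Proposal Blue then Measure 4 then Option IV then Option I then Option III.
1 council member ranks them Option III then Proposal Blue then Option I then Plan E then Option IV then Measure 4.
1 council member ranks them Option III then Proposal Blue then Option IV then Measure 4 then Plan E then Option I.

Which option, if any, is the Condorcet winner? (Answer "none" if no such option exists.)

Plan E

Pairwise majorities:
Option IV vs Proposal Blue: Proposal Blue, 9–0.
Option IV vs Option I: Option IV preferred on 7+1 = 8 ballots; Option IV wins 8–1.
Option IV vs Option III: Option IV, 7–2.
Option IV vs Measure 4: 2 to 7, Measure 4.
Option IV–Plan E: Plan E 8–1.
Proposal Blue vs Option I: Proposal Blue wins 9–0.
Proposal Blue vs Option III: Proposal Blue, 7–2.
Proposal Blue vs Measure 4: Proposal Blue, 9–0.
Proposal Blue vs Plan E: 2 to 7, Plan E.
Option I vs Option III: Option I, 7–2.
Option I vs Measure 4: 1 to 8, Measure 4.
Option I vs Plan E: Plan E, 8–1.
Option III vs Measure 4: Option III preferred on 1+1 = 2 ballots; Measure 4 wins 7–2.
Option III vs Plan E: Option III preferred on 1+1 = 2 ballots; Plan E wins 7–2.
Measure 4 vs Plan E: Measure 4 preferred on 1 ballot; Plan E wins 8–1.
Only Plan E has no losses; Plan E is the Condorcet winner.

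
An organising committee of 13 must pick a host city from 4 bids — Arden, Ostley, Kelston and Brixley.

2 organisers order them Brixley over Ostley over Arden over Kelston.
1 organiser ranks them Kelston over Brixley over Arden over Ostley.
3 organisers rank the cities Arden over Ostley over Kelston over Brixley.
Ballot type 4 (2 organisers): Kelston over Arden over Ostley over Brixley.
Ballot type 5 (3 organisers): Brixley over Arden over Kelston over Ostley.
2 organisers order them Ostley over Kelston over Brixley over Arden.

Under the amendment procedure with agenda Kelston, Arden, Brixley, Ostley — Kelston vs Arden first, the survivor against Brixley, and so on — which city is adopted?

Round 1: Kelston vs Arden — 5–8, Arden advances.
Round 2: Arden vs Brixley — 5–8, Brixley advances.
Round 3: Brixley vs Ostley — 6–7, Ostley advances.
The agenda winner is Ostley.

Ostley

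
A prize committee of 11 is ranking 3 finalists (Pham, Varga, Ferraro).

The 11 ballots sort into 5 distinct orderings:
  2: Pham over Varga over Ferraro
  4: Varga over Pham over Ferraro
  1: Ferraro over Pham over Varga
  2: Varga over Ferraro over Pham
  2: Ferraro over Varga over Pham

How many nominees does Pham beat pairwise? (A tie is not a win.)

1

Pham against each rival (11 jurors):
Pham vs Varga: Varga wins 8–3.
Pham vs Ferraro: Pham, 6–5.
Pham beats Ferraro; loses to Varga — 1 pairwise win.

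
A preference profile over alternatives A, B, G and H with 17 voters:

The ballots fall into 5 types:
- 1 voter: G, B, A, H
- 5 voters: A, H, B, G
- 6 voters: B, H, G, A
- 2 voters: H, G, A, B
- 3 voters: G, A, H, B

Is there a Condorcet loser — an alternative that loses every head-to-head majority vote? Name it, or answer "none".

none

Pairwise majorities:
A vs B: A wins 10–7.
A vs G: A is ranked higher on 5 ballots, G on 12. G wins 12–5.
A vs H: 1+5+3 = 9 for A, 8 for H — A by 9–8.
B vs G: B is ranked higher on 5+6 = 11 ballots, G on 6. B wins 11–6.
B vs H: 7 to 10, H.
G vs H: H wins 13–4.
No alternative is winless: A beats B; B beats G; G beats A; H beats B. There is no Condorcet loser.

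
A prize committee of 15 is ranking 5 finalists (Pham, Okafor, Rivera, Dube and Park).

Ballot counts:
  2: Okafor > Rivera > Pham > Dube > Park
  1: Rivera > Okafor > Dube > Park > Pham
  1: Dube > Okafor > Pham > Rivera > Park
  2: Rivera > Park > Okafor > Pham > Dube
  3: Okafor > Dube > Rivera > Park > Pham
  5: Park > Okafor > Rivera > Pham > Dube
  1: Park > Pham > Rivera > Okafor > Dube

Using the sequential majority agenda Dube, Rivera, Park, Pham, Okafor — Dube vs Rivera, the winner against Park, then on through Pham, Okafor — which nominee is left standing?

Round 1: Dube vs Rivera — 4–11, Rivera advances.
Round 2: Rivera vs Park — 9–6, Rivera advances.
Round 3: Rivera vs Pham — 13–2, Rivera advances.
Round 4: Rivera vs Okafor — 4–11, Okafor advances.
Okafor survives the agenda.

Okafor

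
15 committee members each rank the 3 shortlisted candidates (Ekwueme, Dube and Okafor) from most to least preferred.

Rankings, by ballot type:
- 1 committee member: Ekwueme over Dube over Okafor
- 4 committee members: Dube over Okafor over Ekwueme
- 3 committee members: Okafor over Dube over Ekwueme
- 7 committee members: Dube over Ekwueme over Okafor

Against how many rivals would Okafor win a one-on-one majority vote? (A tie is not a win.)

0

Okafor against each rival (15 committee members):
Okafor vs Ekwueme: Ekwueme wins 8–7.
Okafor vs Dube: 3 for Okafor, 12 for Dube — Dube by 12–3.
Okafor beats no one; loses to Ekwueme, Dube — 0 pairwise wins.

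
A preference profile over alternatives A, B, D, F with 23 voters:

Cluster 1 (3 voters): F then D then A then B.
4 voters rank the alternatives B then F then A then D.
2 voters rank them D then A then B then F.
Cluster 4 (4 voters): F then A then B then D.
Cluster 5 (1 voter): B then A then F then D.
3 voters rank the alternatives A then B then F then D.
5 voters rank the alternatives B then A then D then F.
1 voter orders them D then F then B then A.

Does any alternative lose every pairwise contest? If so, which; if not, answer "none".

D

Head-to-head results (23 voters):
A vs B: 12 to 11, A.
A vs D: 4+4+1+3+5 = 17 for A, 6 for D — A by 17–6.
A vs F: 2+1+3+5 = 11 for A, 12 for F — F by 12–11.
B vs D: B is ranked higher on 4+4+1+3+5 = 17 ballots, D on 6. B wins 17–6.
B vs F: 4+2+1+3+5 = 15 for B, 8 for F — B by 15–8.
D–F: F 15–8.
Only D has no wins; D is the Condorcet loser.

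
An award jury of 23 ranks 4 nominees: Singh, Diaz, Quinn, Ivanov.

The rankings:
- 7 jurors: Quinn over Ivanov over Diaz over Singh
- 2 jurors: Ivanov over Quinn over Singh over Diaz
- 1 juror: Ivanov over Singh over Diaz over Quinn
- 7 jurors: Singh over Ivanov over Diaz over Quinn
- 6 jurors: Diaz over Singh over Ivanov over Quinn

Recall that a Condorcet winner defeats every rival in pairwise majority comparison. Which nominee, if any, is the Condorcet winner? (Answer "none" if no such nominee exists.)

none

Head-to-head results (23 jurors):
Singh–Diaz: Diaz 13–10.
Singh vs Quinn: Singh is ranked higher on 1+7+6 = 14 ballots, Quinn on 9. Singh wins 14–9.
Singh vs Ivanov: 7+6 = 13 for Singh, 10 for Ivanov — Singh by 13–10.
Diaz vs Quinn: Diaz wins 14–9.
Diaz vs Ivanov: Ivanov wins 17–6.
Quinn vs Ivanov: 7 to 16, Ivanov.
Every nominee loses at least once (Singh loses to Diaz; Diaz loses to Ivanov; Quinn loses to Singh; Ivanov loses to Singh). The majority relation contains the cycle Singh → Ivanov → Diaz → Singh, so there is no Condorcet winner.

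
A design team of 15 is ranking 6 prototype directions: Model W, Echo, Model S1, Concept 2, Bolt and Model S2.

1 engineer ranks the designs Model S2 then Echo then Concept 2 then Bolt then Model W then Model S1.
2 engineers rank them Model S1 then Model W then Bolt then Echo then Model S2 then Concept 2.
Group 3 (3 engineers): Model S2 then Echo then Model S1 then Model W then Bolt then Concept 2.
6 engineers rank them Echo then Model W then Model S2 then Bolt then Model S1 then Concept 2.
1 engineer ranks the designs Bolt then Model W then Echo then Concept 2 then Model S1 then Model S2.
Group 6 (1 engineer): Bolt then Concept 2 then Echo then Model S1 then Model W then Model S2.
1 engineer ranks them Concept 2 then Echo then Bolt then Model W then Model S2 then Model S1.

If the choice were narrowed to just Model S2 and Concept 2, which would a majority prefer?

Ballots ranking Model S2 above Concept 2: 1 + 2 + 3 + 6 = 12.
Ballots ranking Concept 2 above Model S2: 15 − 12 = 3.
Model S2 wins the head-to-head 12–3.

Model S2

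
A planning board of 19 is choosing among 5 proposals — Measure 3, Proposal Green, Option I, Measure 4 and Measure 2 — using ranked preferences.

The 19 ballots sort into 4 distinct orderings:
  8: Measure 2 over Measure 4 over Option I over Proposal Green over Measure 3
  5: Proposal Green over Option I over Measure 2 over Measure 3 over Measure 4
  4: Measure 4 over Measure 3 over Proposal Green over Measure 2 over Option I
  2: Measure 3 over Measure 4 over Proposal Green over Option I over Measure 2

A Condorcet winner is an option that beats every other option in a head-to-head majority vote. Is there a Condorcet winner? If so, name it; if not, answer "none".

none

Check each pair by majority over 19 ballots:
Measure 3 vs Proposal Green: 6 to 13, Proposal Green.
Measure 3 vs Option I: Measure 3 is ranked higher on 4+2 = 6 ballots, Option I on 13. Option I wins 13–6.
Measure 3 vs Measure 4: 5+2 = 7 for Measure 3, 12 for Measure 4 — Measure 4 by 12–7.
Measure 3 vs Measure 2: 6 to 13, Measure 2.
Proposal Green vs Option I: Proposal Green is ranked higher on 5+4+2 = 11 ballots, Option I on 8. Proposal Green wins 11–8.
Proposal Green vs Measure 4: 5 to 14, Measure 4.
Proposal Green vs Measure 2: 11 to 8, Proposal Green.
Option I vs Measure 4: Option I preferred on 5 ballots; Measure 4 wins 14–5.
Option I vs Measure 2: 7 to 12, Measure 2.
Measure 4 vs Measure 2: 4+2 = 6 for Measure 4, 13 for Measure 2 — Measure 2 by 13–6.
Each option drops at least one matchup (Measure 3 loses to Proposal Green; Proposal Green loses to Measure 4; Option I loses to Proposal Green; Measure 4 loses to Measure 2; Measure 2 loses to Proposal Green); the cycle Proposal Green beats Measure 2 beats Measure 4 beats Proposal Green rules out a Condorcet winner.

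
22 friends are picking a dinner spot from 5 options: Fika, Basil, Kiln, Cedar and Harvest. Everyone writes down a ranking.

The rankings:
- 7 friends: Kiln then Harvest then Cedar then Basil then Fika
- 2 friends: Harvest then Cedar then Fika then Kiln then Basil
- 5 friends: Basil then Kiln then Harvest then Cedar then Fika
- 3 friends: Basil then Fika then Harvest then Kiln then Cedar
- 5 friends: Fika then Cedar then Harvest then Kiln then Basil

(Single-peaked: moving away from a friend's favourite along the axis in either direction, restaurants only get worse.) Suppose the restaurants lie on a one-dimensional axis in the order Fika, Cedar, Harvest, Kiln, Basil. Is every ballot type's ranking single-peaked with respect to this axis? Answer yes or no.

Axis positions: Fika=1, Cedar=2, Harvest=3, Kiln=4, Basil=5.
Ballot type 1 (peak Kiln at position 4): ranking walks positions 4-3-2-5-1, expanding outward from the peak — single-peaked.
Ballot type 2 (peak Harvest at position 3): ranking walks positions 3-2-1-4-5, expanding outward from the peak — single-peaked.
Ballot type 3 (peak Basil at position 5): ranking walks positions 5-4-3-2-1, expanding outward from the peak — single-peaked.
Ballot type 4: ranking walks positions 5-1-3-4-2; Fika is ranked above Kiln even though Kiln lies between Fika and the peak Basil on the axis — preferences dip and rise again. Not single-peaked.
Ballot type 5 (peak Fika at position 1): ranking walks positions 1-2-3-4-5, expanding outward from the peak — single-peaked.
Ballot type 4 violates single-peakedness, so the profile is not single-peaked on this axis.

no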